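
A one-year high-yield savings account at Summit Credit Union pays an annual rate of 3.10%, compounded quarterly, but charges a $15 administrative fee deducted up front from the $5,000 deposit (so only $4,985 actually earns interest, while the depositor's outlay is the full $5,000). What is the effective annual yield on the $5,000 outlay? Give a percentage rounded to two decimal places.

Value after one year: 4,985 × (1 + 0.0310/4)^4 = 4,985 × 1.031362 = $5,141.34.
Effective yield on the $5,000 outlay: 5,141.34 / 5,000 − 1 = 0.028268 = 2.83%.

2.83%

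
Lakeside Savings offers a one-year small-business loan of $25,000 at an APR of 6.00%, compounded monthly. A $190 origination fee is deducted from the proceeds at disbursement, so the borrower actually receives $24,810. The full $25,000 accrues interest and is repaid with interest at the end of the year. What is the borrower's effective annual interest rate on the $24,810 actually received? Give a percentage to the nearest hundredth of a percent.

6.98%

Amount owed after one year: 25,000 × (1 + 0.0600/12)^12 = 25,000 × 1.061678 = $26,541.95.
Effective rate on net proceeds: 26,541.95 / 24,810 − 1 = 0.069808 = 6.98%.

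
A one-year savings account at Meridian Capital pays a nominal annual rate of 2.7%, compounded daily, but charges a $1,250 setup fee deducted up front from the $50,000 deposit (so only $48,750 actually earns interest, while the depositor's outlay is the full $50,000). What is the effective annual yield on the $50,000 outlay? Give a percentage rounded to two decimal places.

0.17%

Value after one year: 48,750 × (1 + 0.027/365)^365 = 48,750 × 1.027367 = $50,084.13.
Effective yield on the $50,000 outlay: 50,084.13 / 50,000 − 1 = 0.001683 = 0.17%.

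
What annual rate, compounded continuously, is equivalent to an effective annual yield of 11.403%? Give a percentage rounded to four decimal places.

Continuous: nominal r satisfies e^r − 1 = 0.11403.
r = ln(1 + 0.11403) = ln(1.11403) = 0.107984 = 10.7984%.

10.7984%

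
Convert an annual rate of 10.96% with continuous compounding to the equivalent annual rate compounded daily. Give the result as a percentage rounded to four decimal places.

EAR under continuous compounding: e^0.1096 − 1 = 0.115832.
Solve (1 + r/365)^365 = 1.115832: r/365 = 1.115832^(1/365) − 1 = 0.000300, so r = 0.109616 = 10.9616%.

10.9616%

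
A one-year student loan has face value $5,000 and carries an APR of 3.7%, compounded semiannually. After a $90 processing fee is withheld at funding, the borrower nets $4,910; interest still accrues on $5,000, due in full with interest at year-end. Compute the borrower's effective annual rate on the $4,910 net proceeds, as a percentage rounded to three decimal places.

Amount owed after one year: 5,000 × (1 + 0.037/2)^2 = 5,000 × 1.037342 = $5,186.71.
Effective rate on net proceeds: 5,186.71 / 4,910 − 1 = 0.056357 = 5.636%.

5.636%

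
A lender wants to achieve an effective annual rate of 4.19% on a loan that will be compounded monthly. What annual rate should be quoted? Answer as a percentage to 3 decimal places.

(1 + r/12)^12 − 1 = 0.0419, so 1 + r/12 = 1.0419^(1/12).
r/12 = 0.003426, so r = 0.041116 = 4.112%.

4.112%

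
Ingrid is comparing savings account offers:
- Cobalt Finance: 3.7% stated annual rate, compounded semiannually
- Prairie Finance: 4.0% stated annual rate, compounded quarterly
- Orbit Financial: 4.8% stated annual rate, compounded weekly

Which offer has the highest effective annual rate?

Orbit Financial

Cobalt Finance: (1 + 0.037/2)^2 − 1 = 3.734%
Prairie Finance: (1 + 0.040/4)^4 − 1 = 4.060%
Orbit Financial: (1 + 0.048/52)^52 − 1 = 4.915%
The highest effective annual rate is Orbit Financial at 4.915%.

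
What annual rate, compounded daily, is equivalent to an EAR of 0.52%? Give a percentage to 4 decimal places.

0.5187%

(1 + r/365)^365 − 1 = 0.0052, so 1 + r/365 = 1.0052^(1/365).
r/365 = 0.000014, so r = 0.005187 = 0.5187%.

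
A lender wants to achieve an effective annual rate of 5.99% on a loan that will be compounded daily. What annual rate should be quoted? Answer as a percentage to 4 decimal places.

5.8179%

(1 + r/365)^365 − 1 = 0.0599, so 1 + r/365 = 1.0599^(1/365).
r/365 = 0.000159, so r = 0.058179 = 5.8179%.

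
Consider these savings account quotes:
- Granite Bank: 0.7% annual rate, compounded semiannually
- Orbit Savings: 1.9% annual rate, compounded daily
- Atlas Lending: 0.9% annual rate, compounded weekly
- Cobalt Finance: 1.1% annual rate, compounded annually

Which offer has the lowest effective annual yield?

Granite Bank

Granite Bank: (1 + 0.007/2)^2 − 1 = 0.701%
Orbit Savings: (1 + 0.019/365)^365 − 1 = 1.918%
Atlas Lending: (1 + 0.009/52)^52 − 1 = 0.904%
Cobalt Finance: compounded annually, EAR = 1.100%
The lowest effective annual rate is Granite Bank at 0.701%.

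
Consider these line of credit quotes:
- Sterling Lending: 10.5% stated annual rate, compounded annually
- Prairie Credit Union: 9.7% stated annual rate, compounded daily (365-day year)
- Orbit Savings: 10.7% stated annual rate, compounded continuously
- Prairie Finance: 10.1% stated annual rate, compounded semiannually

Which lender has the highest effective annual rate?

Sterling Lending: compounded annually, EAR = 10.500%
Prairie Credit Union: (1 + 0.097/365)^365 − 1 = 10.185%
Orbit Savings: e^0.107 − 1 = 11.293%
Prairie Finance: (1 + 0.101/2)^2 − 1 = 10.355%
The highest effective annual rate is Orbit Savings at 11.293%.

Orbit Savings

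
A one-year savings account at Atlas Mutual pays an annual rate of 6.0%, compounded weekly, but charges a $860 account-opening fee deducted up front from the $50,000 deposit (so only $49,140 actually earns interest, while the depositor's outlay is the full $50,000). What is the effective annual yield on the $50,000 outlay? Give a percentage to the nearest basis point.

Value after one year: 49,140 × (1 + 0.060/52)^52 = 49,140 × 1.061800 = $52,176.84.
Effective yield on the $50,000 outlay: 52,176.84 / 50,000 − 1 = 0.043537 = 4.35%.

4.35%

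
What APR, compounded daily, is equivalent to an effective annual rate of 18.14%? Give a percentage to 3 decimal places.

(1 + r/365)^365 − 1 = 0.1814, so 1 + r/365 = 1.1814^(1/365).
r/365 = 0.000457, so r = 0.166738 = 16.674%.

16.674%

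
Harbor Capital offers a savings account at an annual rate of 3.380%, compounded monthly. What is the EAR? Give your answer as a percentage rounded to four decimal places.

3.4329%

EAR = (1 + 0.03380/12)^12 − 1.
= (1 + 0.002817)^12 − 1 = 1.034329 − 1 = 3.4329%.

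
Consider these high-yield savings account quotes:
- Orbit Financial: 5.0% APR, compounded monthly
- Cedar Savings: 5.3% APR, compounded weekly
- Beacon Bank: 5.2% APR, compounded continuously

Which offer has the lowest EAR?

Orbit Financial: (1 + 0.050/12)^12 − 1 = 5.116%
Cedar Savings: (1 + 0.053/52)^52 − 1 = 5.440%
Beacon Bank: e^0.052 − 1 = 5.338%
The lowest effective annual rate is Orbit Financial at 5.116%.

Orbit Financial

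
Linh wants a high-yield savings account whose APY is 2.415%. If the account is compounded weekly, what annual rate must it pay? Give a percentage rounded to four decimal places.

2.3868%

(1 + r/52)^52 − 1 = 0.02415, so 1 + r/52 = 1.02415^(1/52).
r/52 = 0.000459, so r = 0.023868 = 2.3868%.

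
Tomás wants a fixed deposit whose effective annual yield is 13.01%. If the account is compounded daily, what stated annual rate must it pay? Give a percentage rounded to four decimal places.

(1 + r/365)^365 − 1 = 0.1301, so 1 + r/365 = 1.1301^(1/365).
r/365 = 0.000335, so r = 0.122327 = 12.2327%.

12.2327%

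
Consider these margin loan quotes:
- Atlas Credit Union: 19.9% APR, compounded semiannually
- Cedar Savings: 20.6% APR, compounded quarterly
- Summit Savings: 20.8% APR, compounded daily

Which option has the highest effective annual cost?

Summit Savings

Atlas Credit Union: (1 + 0.199/2)^2 − 1 = 20.890%
Cedar Savings: (1 + 0.206/4)^4 − 1 = 22.247%
Summit Savings: (1 + 0.208/365)^365 − 1 = 23.114%
The highest effective annual rate is Summit Savings at 23.114%.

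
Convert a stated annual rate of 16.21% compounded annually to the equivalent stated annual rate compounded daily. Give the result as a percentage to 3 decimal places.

Compounded annually, EAR = nominal = 0.162100.
Solve (1 + r/365)^365 = 1.162100: r/365 = 1.162100^(1/365) − 1 = 0.000412, so r = 0.150260 = 15.026%.

15.026%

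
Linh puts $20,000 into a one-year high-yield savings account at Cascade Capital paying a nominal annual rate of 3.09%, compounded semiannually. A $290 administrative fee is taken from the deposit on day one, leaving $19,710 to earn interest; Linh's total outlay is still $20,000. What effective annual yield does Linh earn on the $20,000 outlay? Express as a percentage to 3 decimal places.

1.619%

Value after one year: 19,710 × (1 + 0.0309/2)^2 = 19,710 × 1.031139 = $20,323.74.
Effective yield on the $20,000 outlay: 20,323.74 / 20,000 − 1 = 0.016187 = 1.619%.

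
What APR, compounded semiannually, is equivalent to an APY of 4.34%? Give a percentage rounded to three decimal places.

4.294%

(1 + r/2)^2 − 1 = 0.0434, so 1 + r/2 = 1.0434^(1/2).
r/2 = 0.021470, so r = 0.042939 = 4.294%.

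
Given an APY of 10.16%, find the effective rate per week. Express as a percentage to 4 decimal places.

The per-week rate i satisfies (1 + i)^52 = 1 + 0.1016.
i = 1.1016^(1/52) − 1 = 0.0018626 = 0.1863%.

0.1863%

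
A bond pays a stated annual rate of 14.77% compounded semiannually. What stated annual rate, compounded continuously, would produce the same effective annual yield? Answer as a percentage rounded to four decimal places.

EAR = (1 + 0.1477/2)^2 − 1 = 0.153154.
Equivalent continuous rate: r = ln(1 + 0.153154) = 0.142501 = 14.2501%.

14.2501%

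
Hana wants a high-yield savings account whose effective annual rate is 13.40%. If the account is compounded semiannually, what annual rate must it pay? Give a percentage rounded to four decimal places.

(1 + r/2)^2 − 1 = 0.1340, so 1 + r/2 = 1.1340^(1/2).
r/2 = 0.064894, so r = 0.129789 = 12.9789%.

12.9789%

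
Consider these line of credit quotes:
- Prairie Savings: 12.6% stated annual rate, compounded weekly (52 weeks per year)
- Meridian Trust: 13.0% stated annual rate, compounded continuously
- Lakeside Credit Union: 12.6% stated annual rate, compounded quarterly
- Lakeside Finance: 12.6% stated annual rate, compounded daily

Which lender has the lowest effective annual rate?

Lakeside Credit Union

Prairie Savings: (1 + 0.126/52)^52 − 1 = 13.411%
Meridian Trust: e^0.130 − 1 = 13.883%
Lakeside Credit Union: (1 + 0.126/4)^4 − 1 = 13.208%
Lakeside Finance: (1 + 0.126/365)^365 − 1 = 13.426%
The lowest effective annual rate is Lakeside Credit Union at 13.208%.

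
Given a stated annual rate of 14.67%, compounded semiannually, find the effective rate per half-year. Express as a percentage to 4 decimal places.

7.3350%

With a nominal annual rate compounded semiannually, the periodic rate is the nominal rate divided by 2.
i = 0.1467 / 2 = 0.0733500 = 7.3350%.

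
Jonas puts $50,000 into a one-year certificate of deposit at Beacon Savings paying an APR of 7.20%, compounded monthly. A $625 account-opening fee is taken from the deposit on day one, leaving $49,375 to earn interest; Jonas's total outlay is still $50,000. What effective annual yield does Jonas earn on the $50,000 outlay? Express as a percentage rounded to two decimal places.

Value after one year: 49,375 × (1 + 0.0720/12)^12 = 49,375 × 1.074424 = $53,049.69.
Effective yield on the $50,000 outlay: 53,049.69 / 50,000 − 1 = 0.060994 = 6.10%.

6.10%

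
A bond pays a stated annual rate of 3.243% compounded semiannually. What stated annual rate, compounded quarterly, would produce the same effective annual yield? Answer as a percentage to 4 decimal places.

EAR = (1 + 0.03243/2)^2 − 1 = 0.032693.
Solve (1 + r/4)^4 = 1.032693: r/4 = 1.032693^(1/4) − 1 = 0.008075, so r = 0.032300 = 3.2300%.

3.2300%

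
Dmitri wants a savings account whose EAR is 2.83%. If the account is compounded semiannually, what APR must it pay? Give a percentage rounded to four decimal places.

(1 + r/2)^2 − 1 = 0.0283, so 1 + r/2 = 1.0283^(1/2).
r/2 = 0.014051, so r = 0.028103 = 2.8103%.

2.8103%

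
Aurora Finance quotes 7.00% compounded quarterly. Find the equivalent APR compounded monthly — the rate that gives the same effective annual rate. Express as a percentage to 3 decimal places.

6.960%

EAR = (1 + 0.0700/4)^4 − 1 = 0.071859.
Solve (1 + r/12)^12 = 1.071859: r/12 = 1.071859^(1/12) − 1 = 0.005800, so r = 0.069596 = 6.960%.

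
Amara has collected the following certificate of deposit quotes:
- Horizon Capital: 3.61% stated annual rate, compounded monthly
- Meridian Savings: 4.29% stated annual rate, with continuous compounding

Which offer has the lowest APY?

Horizon Capital

Horizon Capital: (1 + 0.0361/12)^12 − 1 = 3.670%
Meridian Savings: e^0.0429 − 1 = 4.383%
The lowest effective annual rate is Horizon Capital at 3.670%.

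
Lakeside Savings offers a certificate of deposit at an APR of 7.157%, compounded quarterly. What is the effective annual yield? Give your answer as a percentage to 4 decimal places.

7.3514%

EAR = (1 + 0.07157/4)^4 − 1.
= (1 + 0.017892)^4 − 1 = 1.073514 − 1 = 7.3514%.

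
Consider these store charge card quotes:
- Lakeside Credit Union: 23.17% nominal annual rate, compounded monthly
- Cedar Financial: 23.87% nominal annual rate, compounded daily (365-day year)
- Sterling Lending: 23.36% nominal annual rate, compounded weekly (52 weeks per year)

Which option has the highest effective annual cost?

Lakeside Credit Union: (1 + 0.2317/12)^12 − 1 = 25.796%
Cedar Financial: (1 + 0.2387/365)^365 − 1 = 26.950%
Sterling Lending: (1 + 0.2336/52)^52 − 1 = 26.248%
The highest effective annual rate is Cedar Financial at 26.950%.

Cedar Financial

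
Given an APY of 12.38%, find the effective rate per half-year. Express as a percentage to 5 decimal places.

The per-half-year rate i satisfies (1 + i)^2 = 1 + 0.1238.
i = 1.1238^(1/2) − 1 = 0.0600943 = 6.00943%.

6.00943%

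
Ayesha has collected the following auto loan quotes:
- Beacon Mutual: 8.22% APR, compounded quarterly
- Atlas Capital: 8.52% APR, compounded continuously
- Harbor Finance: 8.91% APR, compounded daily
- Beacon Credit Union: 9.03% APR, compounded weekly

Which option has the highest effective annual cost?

Beacon Credit Union

Beacon Mutual: (1 + 0.0822/4)^4 − 1 = 8.477%
Atlas Capital: e^0.0852 − 1 = 8.893%
Harbor Finance: (1 + 0.0891/365)^365 − 1 = 9.318%
Beacon Credit Union: (1 + 0.0903/52)^52 − 1 = 9.442%
The highest effective annual rate is Beacon Credit Union at 9.442%.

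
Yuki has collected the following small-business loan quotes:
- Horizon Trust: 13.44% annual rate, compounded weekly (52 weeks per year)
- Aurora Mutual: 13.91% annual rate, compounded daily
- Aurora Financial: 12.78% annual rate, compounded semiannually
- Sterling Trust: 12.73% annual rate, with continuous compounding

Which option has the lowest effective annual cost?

Aurora Financial

Horizon Trust: (1 + 0.1344/52)^52 − 1 = 14.365%
Aurora Mutual: (1 + 0.1391/365)^365 − 1 = 14.921%
Aurora Financial: (1 + 0.1278/2)^2 − 1 = 13.188%
Sterling Trust: e^0.1273 − 1 = 13.576%
The lowest effective annual rate is Aurora Financial at 13.188%.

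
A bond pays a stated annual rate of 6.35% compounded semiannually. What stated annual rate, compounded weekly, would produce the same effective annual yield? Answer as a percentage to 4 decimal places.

EAR = (1 + 0.0635/2)^2 − 1 = 0.064508.
Solve (1 + r/52)^52 = 1.064508: r/52 = 1.064508^(1/52) − 1 = 0.001203, so r = 0.062550 = 6.2550%.

6.2550%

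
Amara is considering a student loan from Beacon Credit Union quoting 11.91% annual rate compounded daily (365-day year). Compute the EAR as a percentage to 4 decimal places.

EAR = (1 + 0.1191/365)^365 − 1.
= 1.126461 − 1 = 12.6461%.

12.6461%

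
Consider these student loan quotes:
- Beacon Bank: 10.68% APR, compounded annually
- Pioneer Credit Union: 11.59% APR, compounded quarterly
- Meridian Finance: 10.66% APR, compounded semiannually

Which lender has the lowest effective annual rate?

Beacon Bank: compounded annually, EAR = 10.680%
Pioneer Credit Union: (1 + 0.1159/4)^4 − 1 = 12.104%
Meridian Finance: (1 + 0.1066/2)^2 − 1 = 10.944%
The lowest effective annual rate is Beacon Bank at 10.680%.

Beacon Bank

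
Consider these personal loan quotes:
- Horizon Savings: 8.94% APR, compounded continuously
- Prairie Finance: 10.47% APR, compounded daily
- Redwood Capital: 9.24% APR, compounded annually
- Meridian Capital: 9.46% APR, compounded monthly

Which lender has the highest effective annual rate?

Horizon Savings: e^0.0894 − 1 = 9.352%
Prairie Finance: (1 + 0.1047/365)^365 − 1 = 11.036%
Redwood Capital: compounded annually, EAR = 9.240%
Meridian Capital: (1 + 0.0946/12)^12 − 1 = 9.881%
The highest effective annual rate is Prairie Finance at 11.036%.

Prairie Finance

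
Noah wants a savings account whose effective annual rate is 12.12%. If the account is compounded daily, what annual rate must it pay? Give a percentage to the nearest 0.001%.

11.442%

(1 + r/365)^365 − 1 = 0.1212, so 1 + r/365 = 1.1212^(1/365).
r/365 = 0.000313, so r = 0.114417 = 11.442%.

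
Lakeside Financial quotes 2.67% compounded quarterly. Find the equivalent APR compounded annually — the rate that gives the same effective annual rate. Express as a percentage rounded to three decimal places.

EAR = (1 + 0.0267/4)^4 − 1 = 0.026969.
Compounded annually, the equivalent nominal rate is the EAR itself: 2.697%.

2.697%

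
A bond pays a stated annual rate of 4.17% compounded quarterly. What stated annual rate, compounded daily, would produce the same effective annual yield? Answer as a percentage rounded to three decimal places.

EAR = (1 + 0.0417/4)^4 − 1 = 0.042357.
Solve (1 + r/365)^365 = 1.042357: r/365 = 1.042357^(1/365) − 1 = 0.000114, so r = 0.041486 = 4.149%.

4.149%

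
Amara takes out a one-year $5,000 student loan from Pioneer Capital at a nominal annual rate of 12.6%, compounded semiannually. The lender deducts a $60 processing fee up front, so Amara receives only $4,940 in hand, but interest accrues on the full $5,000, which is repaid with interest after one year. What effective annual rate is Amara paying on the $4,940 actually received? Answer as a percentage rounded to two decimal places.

14.37%

Amount owed after one year: 5,000 × (1 + 0.126/2)^2 = 5,000 × 1.129969 = $5,649.84.
Effective rate on net proceeds: 5,649.84 / 4,940 − 1 = 0.143693 = 14.37%.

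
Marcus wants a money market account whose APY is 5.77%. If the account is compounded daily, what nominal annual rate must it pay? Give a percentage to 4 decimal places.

(1 + r/365)^365 − 1 = 0.0577, so 1 + r/365 = 1.0577^(1/365).
r/365 = 0.000154, so r = 0.056101 = 5.6101%.

5.6101%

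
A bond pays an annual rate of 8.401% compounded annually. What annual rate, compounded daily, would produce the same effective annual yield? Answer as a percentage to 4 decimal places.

Compounded annually, EAR = nominal = 0.084010.
Solve (1 + r/365)^365 = 1.084010: r/365 = 1.084010^(1/365) − 1 = 0.000221, so r = 0.080676 = 8.0676%.

8.0676%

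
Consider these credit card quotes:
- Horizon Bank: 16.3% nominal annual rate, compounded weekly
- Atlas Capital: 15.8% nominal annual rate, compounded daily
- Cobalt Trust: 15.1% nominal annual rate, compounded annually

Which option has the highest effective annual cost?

Horizon Bank

Horizon Bank: (1 + 0.163/52)^52 − 1 = 17.674%
Atlas Capital: (1 + 0.158/365)^365 − 1 = 17.113%
Cobalt Trust: compounded annually, EAR = 15.100%
The highest effective annual rate is Horizon Bank at 17.674%.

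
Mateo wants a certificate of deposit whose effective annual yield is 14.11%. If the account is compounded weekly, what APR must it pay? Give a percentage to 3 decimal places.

13.216%

(1 + r/52)^52 − 1 = 0.1411, so 1 + r/52 = 1.1411^(1/52).
r/52 = 0.002542, so r = 0.132160 = 13.216%.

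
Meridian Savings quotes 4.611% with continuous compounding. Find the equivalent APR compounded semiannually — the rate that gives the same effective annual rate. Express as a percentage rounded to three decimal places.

EAR under continuous compounding: e^0.04611 − 1 = 0.047190.
Solve (1 + r/2)^2 = 1.047190: r/2 = 1.047190^(1/2) − 1 = 0.023323, so r = 0.046646 = 4.665%.

4.665%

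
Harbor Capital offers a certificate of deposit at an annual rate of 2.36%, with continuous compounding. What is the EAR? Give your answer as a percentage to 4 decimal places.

2.3881%

With continuous compounding, EAR = e^0.0236 − 1.
e^0.0236 = 1.023881, so EAR = 0.023881 = 2.3881%.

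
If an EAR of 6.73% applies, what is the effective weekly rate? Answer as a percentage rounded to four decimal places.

0.1253%

The per-week rate i satisfies (1 + i)^52 = 1 + 0.0673.
i = 1.0673^(1/52) − 1 = 0.0012533 = 0.1253%.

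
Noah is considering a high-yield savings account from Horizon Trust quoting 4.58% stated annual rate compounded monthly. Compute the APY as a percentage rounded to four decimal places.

4.6774%

EAR = (1 + 0.0458/12)^12 − 1.
= (1 + 0.003817)^12 − 1 = 1.046774 − 1 = 4.6774%.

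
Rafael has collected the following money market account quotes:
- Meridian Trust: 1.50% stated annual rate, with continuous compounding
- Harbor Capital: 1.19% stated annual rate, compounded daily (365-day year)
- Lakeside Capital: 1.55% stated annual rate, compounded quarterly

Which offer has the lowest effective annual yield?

Harbor Capital

Meridian Trust: e^0.0150 − 1 = 1.511%
Harbor Capital: (1 + 0.0119/365)^365 − 1 = 1.197%
Lakeside Capital: (1 + 0.0155/4)^4 − 1 = 1.559%
The lowest effective annual rate is Harbor Capital at 1.197%.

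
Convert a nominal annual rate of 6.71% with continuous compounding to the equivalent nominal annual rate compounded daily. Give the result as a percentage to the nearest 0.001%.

EAR under continuous compounding: e^0.0671 − 1 = 0.069402.
Solve (1 + r/365)^365 = 1.069402: r/365 = 1.069402^(1/365) − 1 = 0.000184, so r = 0.067106 = 6.711%.

6.711%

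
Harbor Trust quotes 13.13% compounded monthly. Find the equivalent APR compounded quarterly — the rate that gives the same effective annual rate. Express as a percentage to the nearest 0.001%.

EAR = (1 + 0.1313/12)^12 − 1 = 0.139497.
Solve (1 + r/4)^4 = 1.139497: r/4 = 1.139497^(1/4) − 1 = 0.033185, so r = 0.132742 = 13.274%.

13.274%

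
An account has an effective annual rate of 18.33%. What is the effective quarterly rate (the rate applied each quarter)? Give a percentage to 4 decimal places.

4.2975%

The per-quarter rate i satisfies (1 + i)^4 = 1 + 0.1833.
i = 1.1833^(1/4) − 1 = 0.0429746 = 4.2975%.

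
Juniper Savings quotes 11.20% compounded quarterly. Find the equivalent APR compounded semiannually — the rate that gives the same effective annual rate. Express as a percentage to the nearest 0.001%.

EAR = (1 + 0.1120/4)^4 − 1 = 0.116792.
Solve (1 + r/2)^2 = 1.116792: r/2 = 1.116792^(1/2) − 1 = 0.056784, so r = 0.113568 = 11.357%.

11.357%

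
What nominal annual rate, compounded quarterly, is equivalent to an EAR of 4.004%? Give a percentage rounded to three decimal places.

3.945%

(1 + r/4)^4 − 1 = 0.04004, so 1 + r/4 = 1.04004^(1/4).
r/4 = 0.009863, so r = 0.039452 = 3.945%.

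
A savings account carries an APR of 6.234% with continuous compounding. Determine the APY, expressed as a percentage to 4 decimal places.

With continuous compounding, EAR = e^0.06234 − 1.
e^0.06234 = 1.064324, so EAR = 0.064324 = 6.4324%.

6.4324%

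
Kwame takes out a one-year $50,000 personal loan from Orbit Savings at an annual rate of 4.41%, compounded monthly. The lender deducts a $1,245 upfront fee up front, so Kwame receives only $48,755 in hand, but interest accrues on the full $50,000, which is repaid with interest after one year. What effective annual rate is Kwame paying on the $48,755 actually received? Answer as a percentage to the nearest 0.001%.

Amount owed after one year: 50,000 × (1 + 0.0441/12)^12 = 50,000 × 1.045002 = $52,250.12.
Effective rate on net proceeds: 52,250.12 / 48,755 − 1 = 0.071687 = 7.169%.

7.169%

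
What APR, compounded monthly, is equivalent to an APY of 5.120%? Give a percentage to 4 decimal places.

5.0036%

(1 + r/12)^12 − 1 = 0.05120, so 1 + r/12 = 1.05120^(1/12).
r/12 = 0.004170, so r = 0.050036 = 5.0036%.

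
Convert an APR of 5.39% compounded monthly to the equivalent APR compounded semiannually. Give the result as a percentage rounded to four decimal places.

EAR = (1 + 0.0539/12)^12 − 1 = 0.055252.
Solve (1 + r/2)^2 = 1.055252: r/2 = 1.055252^(1/2) − 1 = 0.027254, so r = 0.054509 = 5.4509%.

5.4509%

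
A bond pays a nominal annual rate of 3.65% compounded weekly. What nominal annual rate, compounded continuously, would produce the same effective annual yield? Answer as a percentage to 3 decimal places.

EAR = (1 + 0.0365/52)^52 − 1 = 0.037161.
Equivalent continuous rate: r = ln(1 + 0.037161) = 0.036487 = 3.649%.

3.649%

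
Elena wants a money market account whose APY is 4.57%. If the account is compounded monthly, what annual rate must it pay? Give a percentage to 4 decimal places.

(1 + r/12)^12 − 1 = 0.0457, so 1 + r/12 = 1.0457^(1/12).
r/12 = 0.003731, so r = 0.044770 = 4.4770%.

4.4770%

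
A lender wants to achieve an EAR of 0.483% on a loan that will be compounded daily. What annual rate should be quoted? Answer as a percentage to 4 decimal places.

(1 + r/365)^365 − 1 = 0.00483, so 1 + r/365 = 1.00483^(1/365).
r/365 = 0.000013, so r = 0.004818 = 0.4818%.

0.4818%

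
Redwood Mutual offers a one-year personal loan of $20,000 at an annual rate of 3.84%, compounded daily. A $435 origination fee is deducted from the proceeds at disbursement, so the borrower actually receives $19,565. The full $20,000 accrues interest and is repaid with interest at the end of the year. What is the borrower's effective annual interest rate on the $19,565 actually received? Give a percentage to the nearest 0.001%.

6.225%

Amount owed after one year: 20,000 × (1 + 0.0384/365)^365 = 20,000 × 1.039145 = $20,782.89.
Effective rate on net proceeds: 20,782.89 / 19,565 − 1 = 0.062249 = 6.225%.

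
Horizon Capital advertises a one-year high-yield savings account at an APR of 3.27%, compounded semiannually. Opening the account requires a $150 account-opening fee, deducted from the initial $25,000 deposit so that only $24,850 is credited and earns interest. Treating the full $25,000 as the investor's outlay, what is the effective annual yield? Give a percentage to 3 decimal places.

2.677%

Value after one year: 24,850 × (1 + 0.0327/2)^2 = 24,850 × 1.032967 = $25,669.24.
Effective yield on the $25,000 outlay: 25,669.24 / 25,000 − 1 = 0.026770 = 2.677%.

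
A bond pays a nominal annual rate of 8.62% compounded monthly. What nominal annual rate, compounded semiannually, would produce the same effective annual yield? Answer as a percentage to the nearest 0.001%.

8.776%

EAR = (1 + 0.0862/12)^12 − 1 = 0.089688.
Solve (1 + r/2)^2 = 1.089688: r/2 = 1.089688^(1/2) − 1 = 0.043881, so r = 0.087763 = 8.776%.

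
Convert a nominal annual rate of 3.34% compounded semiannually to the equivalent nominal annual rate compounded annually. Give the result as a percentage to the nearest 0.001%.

3.368%

EAR = (1 + 0.0334/2)^2 − 1 = 0.033679.
Compounded annually, the equivalent nominal rate is the EAR itself: 3.368%.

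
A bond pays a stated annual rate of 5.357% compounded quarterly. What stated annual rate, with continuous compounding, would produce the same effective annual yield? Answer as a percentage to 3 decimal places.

5.321%

EAR = (1 + 0.05357/4)^4 − 1 = 0.054656.
Equivalent continuous rate: r = ln(1 + 0.054656) = 0.053214 = 5.321%.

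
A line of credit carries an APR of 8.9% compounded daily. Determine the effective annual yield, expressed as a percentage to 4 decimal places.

EAR = (1 + 0.089/365)^365 − 1.
= (1 + 0.000244)^365 − 1 = 1.093069 − 1 = 9.3069%.

9.3069%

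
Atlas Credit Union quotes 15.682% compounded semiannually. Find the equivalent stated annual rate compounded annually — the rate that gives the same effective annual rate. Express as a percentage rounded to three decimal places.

16.297%

EAR = (1 + 0.15682/2)^2 − 1 = 0.162968.
Compounded annually, the equivalent nominal rate is the EAR itself: 16.297%.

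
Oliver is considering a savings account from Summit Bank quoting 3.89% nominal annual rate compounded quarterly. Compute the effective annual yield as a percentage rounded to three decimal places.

3.947%

EAR = (1 + 0.0389/4)^4 − 1.
= (1 + 0.009725)^4 − 1 = 1.039471 − 1 = 3.947%.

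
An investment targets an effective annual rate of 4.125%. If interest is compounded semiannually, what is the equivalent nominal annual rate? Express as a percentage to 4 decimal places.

4.0833%

(1 + r/2)^2 − 1 = 0.04125, so 1 + r/2 = 1.04125^(1/2).
r/2 = 0.020417, so r = 0.040833 = 4.0833%.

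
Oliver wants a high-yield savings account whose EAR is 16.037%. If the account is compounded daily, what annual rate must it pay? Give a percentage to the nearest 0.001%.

(1 + r/365)^365 − 1 = 0.16037, so 1 + r/365 = 1.16037^(1/365).
r/365 = 0.000408, so r = 0.148769 = 14.877%.

14.877%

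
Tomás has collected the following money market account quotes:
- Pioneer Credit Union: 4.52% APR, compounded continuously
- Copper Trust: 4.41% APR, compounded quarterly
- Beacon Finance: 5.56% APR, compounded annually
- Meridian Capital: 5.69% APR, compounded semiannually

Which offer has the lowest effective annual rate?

Pioneer Credit Union: e^0.0452 − 1 = 4.624%
Copper Trust: (1 + 0.0441/4)^4 − 1 = 4.483%
Beacon Finance: compounded annually, EAR = 5.560%
Meridian Capital: (1 + 0.0569/2)^2 − 1 = 5.771%
The lowest effective annual rate is Copper Trust at 4.483%.

Copper Trust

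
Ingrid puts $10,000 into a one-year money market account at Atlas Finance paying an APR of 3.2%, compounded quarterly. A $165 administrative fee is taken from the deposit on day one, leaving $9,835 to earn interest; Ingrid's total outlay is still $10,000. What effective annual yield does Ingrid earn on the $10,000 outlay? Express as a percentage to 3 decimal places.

1.535%

Value after one year: 9,835 × (1 + 0.032/4)^4 = 9,835 × 1.032386 = $10,153.52.
Effective yield on the $10,000 outlay: 10,153.52 / 10,000 − 1 = 0.015352 = 1.535%.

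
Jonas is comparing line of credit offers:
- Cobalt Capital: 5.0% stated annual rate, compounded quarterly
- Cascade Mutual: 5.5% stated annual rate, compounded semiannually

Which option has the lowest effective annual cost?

Cobalt Capital

Cobalt Capital: (1 + 0.050/4)^4 − 1 = 5.095%
Cascade Mutual: (1 + 0.055/2)^2 − 1 = 5.576%
The lowest effective annual rate is Cobalt Capital at 5.095%.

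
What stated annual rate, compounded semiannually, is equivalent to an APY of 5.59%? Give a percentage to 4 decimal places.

5.5140%

(1 + r/2)^2 − 1 = 0.0559, so 1 + r/2 = 1.0559^(1/2).
r/2 = 0.027570, so r = 0.055140 = 5.5140%.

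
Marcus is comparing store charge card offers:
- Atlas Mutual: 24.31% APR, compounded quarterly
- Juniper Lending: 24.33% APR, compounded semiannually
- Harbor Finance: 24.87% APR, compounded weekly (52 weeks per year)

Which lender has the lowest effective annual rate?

Juniper Lending

Atlas Mutual: (1 + 0.2431/4)^4 − 1 = 26.617%
Juniper Lending: (1 + 0.2433/2)^2 − 1 = 25.810%
Harbor Finance: (1 + 0.2487/52)^52 − 1 = 28.160%
The lowest effective annual rate is Juniper Lending at 25.810%.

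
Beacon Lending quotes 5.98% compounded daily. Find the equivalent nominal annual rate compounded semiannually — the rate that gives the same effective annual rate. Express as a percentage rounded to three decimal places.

6.070%

EAR = (1 + 0.0598/365)^365 − 1 = 0.061619.
Solve (1 + r/2)^2 = 1.061619: r/2 = 1.061619^(1/2) − 1 = 0.030349, so r = 0.060698 = 6.070%.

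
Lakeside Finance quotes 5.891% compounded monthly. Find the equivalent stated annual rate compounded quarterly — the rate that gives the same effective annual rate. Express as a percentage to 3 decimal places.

EAR = (1 + 0.05891/12)^12 − 1 = 0.060527.
Solve (1 + r/4)^4 = 1.060527: r/4 = 1.060527^(1/4) − 1 = 0.014800, so r = 0.059200 = 5.920%.

5.920%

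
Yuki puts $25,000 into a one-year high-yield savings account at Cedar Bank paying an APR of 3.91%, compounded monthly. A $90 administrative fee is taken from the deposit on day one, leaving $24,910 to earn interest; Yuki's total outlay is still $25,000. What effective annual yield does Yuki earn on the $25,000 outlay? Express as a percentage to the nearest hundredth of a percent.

3.61%

Value after one year: 24,910 × (1 + 0.0391/12)^12 = 24,910 × 1.039808 = $25,901.63.
Effective yield on the $25,000 outlay: 25,901.63 / 25,000 − 1 = 0.036065 = 3.61%.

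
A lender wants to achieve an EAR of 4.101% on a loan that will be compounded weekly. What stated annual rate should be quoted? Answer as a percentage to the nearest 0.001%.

4.021%

(1 + r/52)^52 − 1 = 0.04101, so 1 + r/52 = 1.04101^(1/52).
r/52 = 0.000773, so r = 0.040207 = 4.021%.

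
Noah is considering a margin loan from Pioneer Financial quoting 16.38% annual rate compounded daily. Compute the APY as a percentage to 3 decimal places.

EAR = (1 + 0.1638/365)^365 − 1.
= (1 + 0.000449)^365 − 1 = 1.177935 − 1 = 17.794%.

17.794%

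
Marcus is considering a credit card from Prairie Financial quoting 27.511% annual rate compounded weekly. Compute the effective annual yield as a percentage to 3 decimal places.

EAR = (1 + 0.27511/52)^52 − 1.
= (1 + 0.005291)^52 − 1 = 1.315721 − 1 = 31.572%.

31.572%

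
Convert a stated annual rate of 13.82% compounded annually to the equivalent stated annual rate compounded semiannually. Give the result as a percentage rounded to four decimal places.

13.3729%

Compounded annually, EAR = nominal = 0.138200.
Solve (1 + r/2)^2 = 1.138200: r/2 = 1.138200^(1/2) − 1 = 0.066865, so r = 0.133729 = 13.3729%.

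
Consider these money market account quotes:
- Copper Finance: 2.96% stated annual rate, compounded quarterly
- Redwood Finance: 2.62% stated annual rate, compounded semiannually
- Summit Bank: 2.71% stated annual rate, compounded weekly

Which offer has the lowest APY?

Redwood Finance

Copper Finance: (1 + 0.0296/4)^4 − 1 = 2.993%
Redwood Finance: (1 + 0.0262/2)^2 − 1 = 2.637%
Summit Bank: (1 + 0.0271/52)^52 − 1 = 2.746%
The lowest effective annual rate is Redwood Finance at 2.637%.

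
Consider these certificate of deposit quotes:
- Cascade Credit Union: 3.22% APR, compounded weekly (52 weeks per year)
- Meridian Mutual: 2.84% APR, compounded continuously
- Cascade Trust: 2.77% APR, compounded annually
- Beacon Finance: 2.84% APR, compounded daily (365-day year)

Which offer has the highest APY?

Cascade Credit Union

Cascade Credit Union: (1 + 0.0322/52)^52 − 1 = 3.271%
Meridian Mutual: e^0.0284 − 1 = 2.881%
Cascade Trust: compounded annually, EAR = 2.770%
Beacon Finance: (1 + 0.0284/365)^365 − 1 = 2.881%
The highest effective annual rate is Cascade Credit Union at 3.271%.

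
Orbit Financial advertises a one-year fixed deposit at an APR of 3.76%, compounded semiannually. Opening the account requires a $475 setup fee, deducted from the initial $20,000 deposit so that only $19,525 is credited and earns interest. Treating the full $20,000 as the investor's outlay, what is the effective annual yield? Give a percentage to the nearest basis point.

1.33%

Value after one year: 19,525 × (1 + 0.0376/2)^2 = 19,525 × 1.037953 = $20,266.04.
Effective yield on the $20,000 outlay: 20,266.04 / 20,000 − 1 = 0.013302 = 1.33%.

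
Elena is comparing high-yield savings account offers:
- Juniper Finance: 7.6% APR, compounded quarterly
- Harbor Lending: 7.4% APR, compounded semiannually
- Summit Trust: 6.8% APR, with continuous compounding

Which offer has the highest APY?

Juniper Finance

Juniper Finance: (1 + 0.076/4)^4 − 1 = 7.819%
Harbor Lending: (1 + 0.074/2)^2 − 1 = 7.537%
Summit Trust: e^0.068 − 1 = 7.037%
The highest effective annual rate is Juniper Finance at 7.819%.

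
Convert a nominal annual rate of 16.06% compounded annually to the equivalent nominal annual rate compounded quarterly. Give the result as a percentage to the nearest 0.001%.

15.174%

Compounded annually, EAR = nominal = 0.160600.
Solve (1 + r/4)^4 = 1.160600: r/4 = 1.160600^(1/4) − 1 = 0.037936, so r = 0.151745 = 15.174%.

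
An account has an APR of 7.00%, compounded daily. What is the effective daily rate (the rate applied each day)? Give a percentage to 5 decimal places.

With a nominal annual rate compounded daily, the periodic rate is the nominal rate divided by 365.
i = 0.0700 / 365 = 0.0001918 = 0.01918%.

0.01918%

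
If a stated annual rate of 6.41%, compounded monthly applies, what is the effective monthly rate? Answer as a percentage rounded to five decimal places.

0.53417%

With a nominal annual rate compounded monthly, the periodic rate is the nominal rate divided by 12.
i = 0.0641 / 12 = 0.0053417 = 0.53417%.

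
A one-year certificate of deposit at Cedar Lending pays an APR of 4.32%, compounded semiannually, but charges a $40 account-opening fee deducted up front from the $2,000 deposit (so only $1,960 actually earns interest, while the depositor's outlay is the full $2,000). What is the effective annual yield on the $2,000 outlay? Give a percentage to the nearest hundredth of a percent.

Value after one year: 1,960 × (1 + 0.0432/2)^2 = 1,960 × 1.043667 = $2,045.59.
Effective yield on the $2,000 outlay: 2,045.59 / 2,000 − 1 = 0.022793 = 2.28%.

2.28%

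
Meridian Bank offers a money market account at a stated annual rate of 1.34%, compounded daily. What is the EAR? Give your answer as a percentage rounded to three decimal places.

1.349%

EAR = (1 + 0.0134/365)^365 − 1.
= (1 + 0.000037)^365 − 1 = 1.013490 − 1 = 1.349%.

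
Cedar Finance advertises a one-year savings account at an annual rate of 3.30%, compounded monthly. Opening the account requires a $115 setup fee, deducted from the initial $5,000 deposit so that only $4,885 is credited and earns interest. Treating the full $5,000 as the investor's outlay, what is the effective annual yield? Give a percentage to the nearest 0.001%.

Value after one year: 4,885 × (1 + 0.0330/12)^12 = 4,885 × 1.033504 = $5,048.67.
Effective yield on the $5,000 outlay: 5,048.67 / 5,000 − 1 = 0.009733 = 0.973%.

0.973%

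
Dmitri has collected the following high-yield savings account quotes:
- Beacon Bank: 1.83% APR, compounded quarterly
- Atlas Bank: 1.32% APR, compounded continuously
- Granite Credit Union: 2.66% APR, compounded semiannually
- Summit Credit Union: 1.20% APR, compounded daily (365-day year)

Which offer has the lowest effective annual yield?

Summit Credit Union

Beacon Bank: (1 + 0.0183/4)^4 − 1 = 1.843%
Atlas Bank: e^0.0132 − 1 = 1.329%
Granite Credit Union: (1 + 0.0266/2)^2 − 1 = 2.678%
Summit Credit Union: (1 + 0.0120/365)^365 − 1 = 1.207%
The lowest effective annual rate is Summit Credit Union at 1.207%.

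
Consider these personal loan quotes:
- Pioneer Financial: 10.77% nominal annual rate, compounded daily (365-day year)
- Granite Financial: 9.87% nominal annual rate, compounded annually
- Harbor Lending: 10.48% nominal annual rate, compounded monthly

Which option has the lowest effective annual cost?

Granite Financial

Pioneer Financial: (1 + 0.1077/365)^365 − 1 = 11.370%
Granite Financial: compounded annually, EAR = 9.870%
Harbor Lending: (1 + 0.1048/12)^12 − 1 = 10.998%
The lowest effective annual rate is Granite Financial at 9.870%.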